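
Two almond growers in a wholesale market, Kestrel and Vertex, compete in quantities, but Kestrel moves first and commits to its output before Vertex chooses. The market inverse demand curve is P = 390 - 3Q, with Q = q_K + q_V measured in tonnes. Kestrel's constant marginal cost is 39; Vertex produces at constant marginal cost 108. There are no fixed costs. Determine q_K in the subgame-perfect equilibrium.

Solve by backward induction. Given q_K, the follower Vertex maximises π_V = (390 - 3q_K - 3q_V)q_V - 108q_V.
∂π_V/∂q_V = 282 - 3q_K - 6q_V = 0 gives the reaction function q_V = (282 - 3q_K)/6.
The leader anticipates this reaction. Substituting into P = 390 - 3Q gives P = 249 - (3/2)q_K, so π_K = (249 - (3/2)q_K)q_K - 39q_K.
Maximising: ∂π_K/∂q_K = 210 - 3q_K = 0, giving q_K = 70.
Then q_V = (282 - 3·70)/6 = 12.

70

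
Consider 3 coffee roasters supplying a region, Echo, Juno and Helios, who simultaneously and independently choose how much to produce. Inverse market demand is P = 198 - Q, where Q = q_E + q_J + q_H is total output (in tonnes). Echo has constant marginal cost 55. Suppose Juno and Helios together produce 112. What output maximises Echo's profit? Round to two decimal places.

With rivals' combined output fixed at 112, Echo's profit is π_E = (198 - 112 - q_E)q_E - (55q_E) = (86 - q_E)q_E - (55q_E).
∂π_E/∂q_E = 31 - 2q_E = 0, so q_E = 31/2.

15.50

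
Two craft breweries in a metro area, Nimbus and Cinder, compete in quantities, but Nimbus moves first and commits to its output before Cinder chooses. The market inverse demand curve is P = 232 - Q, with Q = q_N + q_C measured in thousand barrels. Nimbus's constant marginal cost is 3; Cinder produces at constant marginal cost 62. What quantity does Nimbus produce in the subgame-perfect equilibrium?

The follower Cinder best-responds to any q_N: π_C = (232 - Q)q_C - 62q_C.
Setting the follower's marginal profit to zero, 170 - q_N - 2q_C = 0, i.e. q_C = (170 - q_N)/2.
The leader anticipates this reaction. Substituting into P = 232 - Q gives P = 147 - (1/2)q_N, so π_N = (147 - (1/2)q_N)q_N - 3q_N.
Maximising: ∂π_N/∂q_N = 144 - q_N = 0, giving q_N = 144.
Then q_C = (170 - 144)/2 = 13.

144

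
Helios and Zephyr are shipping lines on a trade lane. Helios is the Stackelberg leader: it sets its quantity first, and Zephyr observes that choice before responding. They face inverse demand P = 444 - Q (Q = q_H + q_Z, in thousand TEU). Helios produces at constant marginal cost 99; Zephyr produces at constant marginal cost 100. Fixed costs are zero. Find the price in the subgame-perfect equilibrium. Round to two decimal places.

The follower Zephyr best-responds to any q_H: π_Z = (444 - Q)q_Z - 100q_Z.
∂π_Z/∂q_Z = 344 - q_H - 2q_Z = 0 gives the reaction function q_Z = (344 - q_H)/2.
The leader anticipates this reaction. Substituting into P = 444 - Q gives P = 272 - (1/2)q_H, so π_H = (272 - (1/2)q_H)q_H - 99q_H.
The leader's first-order condition 173 - q_H = 0 yields q_H = 173.
Then q_Z = (344 - 173)/2 = 171/2.
Total output Q = 517/2, so price P = 444 - 517/2 = 371/2.

185.50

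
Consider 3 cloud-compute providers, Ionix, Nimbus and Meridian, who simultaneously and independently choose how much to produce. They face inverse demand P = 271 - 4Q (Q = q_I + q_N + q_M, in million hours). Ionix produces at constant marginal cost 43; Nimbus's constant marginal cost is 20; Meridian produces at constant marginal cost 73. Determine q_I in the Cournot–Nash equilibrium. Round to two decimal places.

14.69

Ionix's profit: π_I = (271 - 4Q)q_I - (43q_I). Setting ∂π_I/∂q_I = 0: 228 - 8q_I - 4(q_N + q_M) = 0.
Nimbus's first-order condition: 251 - 8q_N - 4(q_I + q_M) = 0.
Meridian's first-order condition: 198 - 8q_M - 4(q_I + q_N) = 0.
Summing all 3 equations gives 677 − 16Q = 0, hence Q = 677/16.
Back-substituting: q_I = (228 − 677/4)/4 = 235/16, q_N = (251 − 677/4)/4 = 327/16, q_M = (198 − 677/4)/4 = 115/16.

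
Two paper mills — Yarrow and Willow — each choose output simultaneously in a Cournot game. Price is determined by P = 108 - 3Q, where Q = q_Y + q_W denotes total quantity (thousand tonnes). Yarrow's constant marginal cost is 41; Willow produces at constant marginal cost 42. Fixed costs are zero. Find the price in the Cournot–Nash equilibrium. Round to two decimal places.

63.67

Yarrow's profit: π_Y = (108 - 3Q)q_Y - (41q_Y). Setting ∂π_Y/∂q_Y = 0: 67 - 6q_Y - 3(q_W) = 0.
Willow's first-order condition: 66 - 6q_W - 3(q_Y) = 0.
Rearranging gives the reaction functions q_Y = (67 - 3q_W)/6 and q_W = (66 - 3q_Y)/6.
Solving the pair: q_Y = 68/9, q_W = 65/9.
Total output Q = 133/9, so price P = 108 - 3·(133/9) = 191/3.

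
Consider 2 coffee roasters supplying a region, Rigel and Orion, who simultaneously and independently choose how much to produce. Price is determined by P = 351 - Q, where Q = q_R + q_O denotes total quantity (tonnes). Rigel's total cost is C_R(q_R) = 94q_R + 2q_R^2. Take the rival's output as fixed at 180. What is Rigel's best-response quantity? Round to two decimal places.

12.83

With the rival's output fixed at 180, Rigel's profit is π_R = (351 - 180 - q_R)q_R - (94q_R + 2q_R²) = (171 - q_R)q_R - (94q_R + 2q_R²).
∂π_R/∂q_R = 77 - 6q_R = 0, so q_R = 77/6.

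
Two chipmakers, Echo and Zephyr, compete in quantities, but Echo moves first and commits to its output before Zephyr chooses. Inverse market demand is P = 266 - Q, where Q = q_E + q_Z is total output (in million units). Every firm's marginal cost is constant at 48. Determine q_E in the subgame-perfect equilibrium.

Solve by backward induction. Given q_E, the follower Zephyr maximises π_Z = (266 - q_E - q_Z)q_Z - 48q_Z.
∂π_Z/∂q_Z = 218 - q_E - 2q_Z = 0 gives the reaction function q_Z = (218 - q_E)/2.
Echo substitutes q_Z(q_E) into its own profit: π_E = q_E(266 - q_E - (218 - q_E)/2) - 48q_E = (157 - (1/2)q_E)q_E - 48q_E.
The leader's first-order condition 109 - q_E = 0 yields q_E = 109.
Then q_Z = (218 - 109)/2 = 109/2.

109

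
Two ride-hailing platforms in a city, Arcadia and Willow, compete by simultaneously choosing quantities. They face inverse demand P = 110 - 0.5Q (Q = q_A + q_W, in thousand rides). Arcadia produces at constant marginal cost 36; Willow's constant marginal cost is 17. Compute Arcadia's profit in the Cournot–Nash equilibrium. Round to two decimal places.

672.22

Arcadia's profit: π_A = (110 - 0.5Q)q_A - (36q_A). Setting ∂π_A/∂q_A = 0: 74 - q_A - (1/2)(q_W) = 0.
Willow's first-order condition: 93 - q_W - (1/2)(q_A) = 0.
So q_A = (74 - (1/2)q_W) and q_W = (93 - (1/2)q_A).
Solving the pair: q_A = 110/3, q_W = 224/3.
Price P = 110 - (1/2)·(334/3) = 163/3.
Arcadia's profit: (163/3 - 36)·(110/3) = 672.2222.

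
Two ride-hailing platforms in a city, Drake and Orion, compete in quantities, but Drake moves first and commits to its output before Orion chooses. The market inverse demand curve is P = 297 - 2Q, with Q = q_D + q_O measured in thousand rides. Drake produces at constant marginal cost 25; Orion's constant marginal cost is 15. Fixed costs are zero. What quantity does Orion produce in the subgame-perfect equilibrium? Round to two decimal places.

37.75

Solve by backward induction. Given q_D, the follower Orion maximises π_O = (297 - 2q_D - 2q_O)q_O - 15q_O.
∂π_O/∂q_O = 282 - 2q_D - 4q_O = 0 gives the reaction function q_O = (282 - 2q_D)/4.
Drake substitutes q_O(q_D) into its own profit: π_D = q_D(297 - 2q_D - (282 - 2q_D)/2) - 25q_D = (156 - q_D)q_D - 25q_D.
The leader's first-order condition 131 - 2q_D = 0 yields q_D = 131/2.
Then q_O = (282 - 2·(131/2))/4 = 151/4.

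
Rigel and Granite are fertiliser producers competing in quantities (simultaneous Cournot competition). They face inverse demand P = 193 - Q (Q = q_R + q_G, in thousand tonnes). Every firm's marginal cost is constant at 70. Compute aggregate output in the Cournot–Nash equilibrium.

82

A representative firm's profit is π_i = q_i(193 - Q) - 70q_i.
First-order condition (treating rivals' output as given): 123 - 2q_i - q_j = 0.
With identical firms every q_j equals q_i, so q_j = q_i and 123 = 3q_i, giving q_i = 41.
Total output Q = 41 + 41 = 82.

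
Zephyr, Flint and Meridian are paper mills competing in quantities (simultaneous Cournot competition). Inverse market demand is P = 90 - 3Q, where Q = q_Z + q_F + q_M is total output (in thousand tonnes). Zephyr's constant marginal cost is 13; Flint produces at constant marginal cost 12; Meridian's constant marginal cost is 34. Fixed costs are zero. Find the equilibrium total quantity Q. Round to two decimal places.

17.58

Zephyr's profit: π_Z = (90 - 3Q)q_Z - (13q_Z). Setting ∂π_Z/∂q_Z = 0: 77 - 6q_Z - 3(q_F + q_M) = 0.
Flint's first-order condition: 78 - 6q_F - 3(q_Z + q_M) = 0.
Meridian's first-order condition: 56 - 6q_M - 3(q_Z + q_F) = 0.
Adding the 3 first-order conditions: 211 − 12Q = 0, so Q = 211/12.
Back-substituting: q_Z = (77 − 211/4)/3 = 97/12, q_F = (78 − 211/4)/3 = 101/12, q_M = (56 − 211/4)/3 = 13/12.
Total output Q = 97/12 + 101/12 + 13/12 = 211/12.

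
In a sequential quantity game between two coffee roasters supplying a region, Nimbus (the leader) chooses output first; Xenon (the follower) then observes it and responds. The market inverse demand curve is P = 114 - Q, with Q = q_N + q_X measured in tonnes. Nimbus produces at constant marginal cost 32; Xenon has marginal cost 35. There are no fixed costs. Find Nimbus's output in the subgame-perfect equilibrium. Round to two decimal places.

Solve by backward induction. Given q_N, the follower Xenon maximises π_X = (114 - q_N - q_X)q_X - 35q_X.
Setting the follower's marginal profit to zero, 79 - q_N - 2q_X = 0, i.e. q_X = (79 - q_N)/2.
Nimbus substitutes q_X(q_N) into its own profit: π_N = q_N(114 - q_N - (79 - q_N)/2) - 32q_N = (149/2 - (1/2)q_N)q_N - 32q_N.
Leader FOC: 85/2 - q_N = 0, so q_N = 85/2.
Then q_X = (79 - 85/2)/2 = 73/4.

42.50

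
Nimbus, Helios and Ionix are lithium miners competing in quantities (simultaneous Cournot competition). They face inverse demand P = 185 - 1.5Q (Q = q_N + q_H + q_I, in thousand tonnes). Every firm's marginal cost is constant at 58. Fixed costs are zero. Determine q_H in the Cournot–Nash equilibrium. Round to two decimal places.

21.17

Each firm earns π_i = (185 - 1.5Q)q_i - 58q_i.
Setting ∂π_i/∂q_i = 0 with rivals' quantities fixed: 127 - 3q_i - (3/2)·Σ_{j≠i} q_j = 0.
With identical firms every q_j equals q_i, so Σ_{j≠i} q_j = 2q_i and 127 = 6q_i, giving q_i = 127/6.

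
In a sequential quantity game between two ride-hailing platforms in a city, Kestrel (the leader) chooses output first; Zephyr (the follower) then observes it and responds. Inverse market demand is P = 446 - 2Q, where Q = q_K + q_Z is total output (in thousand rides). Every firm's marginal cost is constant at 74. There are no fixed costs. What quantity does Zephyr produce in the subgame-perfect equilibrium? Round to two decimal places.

46.50

Solve by backward induction. Given q_K, the follower Zephyr maximises π_Z = (446 - 2q_K - 2q_Z)q_Z - 74q_Z.
Setting the follower's marginal profit to zero, 372 - 2q_K - 4q_Z = 0, i.e. q_Z = (372 - 2q_K)/4.
The leader anticipates this reaction. Substituting into P = 446 - 2Q gives P = 260 - q_K, so π_K = (260 - q_K)q_K - 74q_K.
The leader's first-order condition 186 - 2q_K = 0 yields q_K = 93.
Then q_Z = (372 - 2·93)/4 = 93/2.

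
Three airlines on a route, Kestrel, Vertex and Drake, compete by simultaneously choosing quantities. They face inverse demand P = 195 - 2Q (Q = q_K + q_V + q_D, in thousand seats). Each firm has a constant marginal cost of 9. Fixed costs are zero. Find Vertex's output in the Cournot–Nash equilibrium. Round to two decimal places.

23.25

Each firm earns π_i = (195 - 2Q)q_i - 9q_i.
First-order condition (treating rivals' output as given): 186 - 4q_i - 2·Σ_{j≠i} q_j = 0.
With identical firms every q_j equals q_i, so Σ_{j≠i} q_j = 2q_i and 186 = 8q_i, giving q_i = 93/4.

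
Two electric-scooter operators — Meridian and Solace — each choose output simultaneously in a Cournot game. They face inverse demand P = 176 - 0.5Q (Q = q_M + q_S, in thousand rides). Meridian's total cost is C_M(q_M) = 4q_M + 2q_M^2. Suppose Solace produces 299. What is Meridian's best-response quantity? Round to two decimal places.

4.50

With the rival's output fixed at 299, Meridian's profit is π_M = (176 - (1/2)·299 - (1/2)q_M)q_M - (4q_M + 2q_M²) = (53/2 - (1/2)q_M)q_M - (4q_M + 2q_M²).
∂π_M/∂q_M = 45/2 - 5q_M = 0, so q_M = 9/2.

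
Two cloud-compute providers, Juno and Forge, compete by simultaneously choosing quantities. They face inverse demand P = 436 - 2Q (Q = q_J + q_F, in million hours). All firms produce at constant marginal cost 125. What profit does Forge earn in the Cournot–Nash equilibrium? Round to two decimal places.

Each firm earns π_i = (436 - 2Q)q_i - 125q_i.
First-order condition (treating rivals' output as given): 311 - 4q_i - 2q_j = 0.
With identical firms every q_j equals q_i, so q_j = q_i and 311 = 6q_i, giving q_i = 311/6.
Price P = 436 - 2·(311/3) = 686/3.
Forge's profit: (686/3 - 125)·(311/6) = 5373.3889.

5373.39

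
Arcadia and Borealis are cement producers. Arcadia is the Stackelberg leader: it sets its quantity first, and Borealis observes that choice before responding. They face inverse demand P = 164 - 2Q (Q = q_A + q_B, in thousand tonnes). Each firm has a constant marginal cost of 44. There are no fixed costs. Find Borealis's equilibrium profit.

450

The follower Borealis best-responds to any q_A: π_B = (164 - 2Q)q_B - 44q_B.
Setting the follower's marginal profit to zero, 120 - 2q_A - 4q_B = 0, i.e. q_B = (120 - 2q_A)/4.
Arcadia substitutes q_B(q_A) into its own profit: π_A = q_A(164 - 2q_A - (120 - 2q_A)/2) - 44q_A = (104 - q_A)q_A - 44q_A.
Leader FOC: 60 - 2q_A = 0, so q_A = 30.
Then q_B = (120 - 2·30)/4 = 15.
Price P = 164 - 2·45 = 74.
Borealis's profit: (74 - 44)·15 = 450.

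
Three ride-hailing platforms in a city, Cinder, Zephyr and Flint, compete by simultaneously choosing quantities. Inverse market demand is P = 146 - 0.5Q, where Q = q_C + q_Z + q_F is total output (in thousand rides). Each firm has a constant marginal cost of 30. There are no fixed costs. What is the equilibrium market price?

59

A representative firm's profit is π_i = q_i(146 - 0.5Q) - 30q_i.
First-order condition (treating rivals' output as given): 116 - q_i - (1/2)·Σ_{j≠i} q_j = 0.
With identical firms every q_j equals q_i, so Σ_{j≠i} q_j = 2q_i and 116 = 2q_i, giving q_i = 58.
Total output Q = 174, so price P = 146 - (1/2)·174 = 59.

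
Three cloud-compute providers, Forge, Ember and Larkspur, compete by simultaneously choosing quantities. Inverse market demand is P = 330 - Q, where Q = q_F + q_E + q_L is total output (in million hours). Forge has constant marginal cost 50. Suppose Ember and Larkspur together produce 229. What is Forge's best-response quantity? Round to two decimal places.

25.50

With rivals' combined output fixed at 229, Forge's profit is π_F = (330 - 229 - q_F)q_F - (50q_F) = (101 - q_F)q_F - (50q_F).
∂π_F/∂q_F = 51 - 2q_F = 0, so q_F = 51/2.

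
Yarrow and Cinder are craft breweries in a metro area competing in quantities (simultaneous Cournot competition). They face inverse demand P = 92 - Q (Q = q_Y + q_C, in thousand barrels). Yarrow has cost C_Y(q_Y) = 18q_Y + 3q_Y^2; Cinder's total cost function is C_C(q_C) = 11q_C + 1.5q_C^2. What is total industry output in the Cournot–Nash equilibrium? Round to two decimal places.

22.13

Yarrow's profit: π_Y = (92 - Q)q_Y - (18q_Y + 3q_Y²). Setting ∂π_Y/∂q_Y = 0: 74 - 8q_Y - (q_C) = 0.
Cinder's profit: π_C = (92 - Q)q_C - (11q_C + (3/2)q_C²). Setting ∂π_C/∂q_C = 0: 81 - 5q_C - (q_Y) = 0.
Best responses: q_Y = (74 - q_C)/8, q_C = (81 - q_Y)/5.
Substituting one into the other gives q_Y = 289/39 and q_C = 574/39.
Total output Q = 289/39 + 574/39 = 863/39.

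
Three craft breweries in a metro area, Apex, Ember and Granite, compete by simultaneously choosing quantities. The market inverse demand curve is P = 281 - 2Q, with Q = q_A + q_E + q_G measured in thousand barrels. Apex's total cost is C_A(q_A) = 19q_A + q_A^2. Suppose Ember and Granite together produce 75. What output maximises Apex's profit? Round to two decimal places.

18.67

With rivals' combined output fixed at 75, Apex's profit is π_A = (281 - 2·75 - 2q_A)q_A - (19q_A + q_A²) = (131 - 2q_A)q_A - (19q_A + q_A²).
∂π_A/∂q_A = 112 - 6q_A = 0, so q_A = 56/3.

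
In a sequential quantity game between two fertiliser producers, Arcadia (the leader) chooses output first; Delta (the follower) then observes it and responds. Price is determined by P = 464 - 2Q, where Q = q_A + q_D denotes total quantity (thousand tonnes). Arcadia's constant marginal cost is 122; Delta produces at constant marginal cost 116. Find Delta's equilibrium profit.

4050

Solve by backward induction. Given q_A, the follower Delta maximises π_D = (464 - 2q_A - 2q_D)q_D - 116q_D.
Follower FOC: 348 - 2q_A - 4q_D = 0, so q_D(q_A) = (348 - 2q_A)/4.
The leader anticipates this reaction. Substituting into P = 464 - 2Q gives P = 290 - q_A, so π_A = (290 - q_A)q_A - 122q_A.
Leader FOC: 168 - 2q_A = 0, so q_A = 84.
Then q_D = (348 - 2·84)/4 = 45.
Price P = 464 - 2·129 = 206.
Delta's profit: (206 - 116)·45 = 4050.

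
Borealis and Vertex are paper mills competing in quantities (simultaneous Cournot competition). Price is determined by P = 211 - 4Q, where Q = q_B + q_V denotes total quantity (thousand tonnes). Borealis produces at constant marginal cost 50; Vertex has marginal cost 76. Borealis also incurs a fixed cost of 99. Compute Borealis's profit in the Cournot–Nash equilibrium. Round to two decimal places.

872.36

Borealis's profit: π_B = (211 - 4Q)q_B - (50q_B). Setting ∂π_B/∂q_B = 0: 161 - 8q_B - 4(q_V) = 0.
Vertex's first-order condition: 135 - 8q_V - 4(q_B) = 0.
Rearranging gives the reaction functions q_B = (161 - 4q_V)/8 and q_V = (135 - 4q_B)/8.
Substituting one into the other gives q_B = 187/12 and q_V = 109/12.
Price P = 211 - 4·(74/3) = 337/3.
Borealis's profit: (337/3 - 50)·(187/12) - 99 = 872.3611.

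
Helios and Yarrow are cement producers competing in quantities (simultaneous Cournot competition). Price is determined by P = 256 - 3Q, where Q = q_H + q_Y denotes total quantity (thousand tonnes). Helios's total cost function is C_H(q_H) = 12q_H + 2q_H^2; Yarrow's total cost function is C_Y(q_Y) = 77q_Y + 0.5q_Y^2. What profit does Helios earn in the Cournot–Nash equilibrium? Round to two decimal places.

1842.57

Helios's profit: π_H = (256 - 3Q)q_H - (12q_H + 2q_H²). Setting ∂π_H/∂q_H = 0: 244 - 10q_H - 3(q_Y) = 0.
Yarrow's profit: π_Y = (256 - 3Q)q_Y - (77q_Y + (1/2)q_Y²). Setting ∂π_Y/∂q_Y = 0: 179 - 7q_Y - 3(q_H) = 0.
Best responses: q_H = (244 - 3q_Y)/10, q_Y = (179 - 3q_H)/7.
Substituting one into the other gives q_H = 1171/61 and q_Y = 1058/61.
Price P = 256 - 3·36.5410 = 146.3770.
Helios's profit: 146.3770·(1171/61) - 12·(1171/61) - 2(1171/61)² = 1842.5705.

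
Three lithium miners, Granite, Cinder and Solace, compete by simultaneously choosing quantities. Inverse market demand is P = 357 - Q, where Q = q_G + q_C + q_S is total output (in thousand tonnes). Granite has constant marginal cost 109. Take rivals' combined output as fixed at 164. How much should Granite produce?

42

With rivals' combined output fixed at 164, Granite's profit is π_G = (357 - 164 - q_G)q_G - (109q_G) = (193 - q_G)q_G - (109q_G).
∂π_G/∂q_G = 84 - 2q_G = 0, so q_G = 42.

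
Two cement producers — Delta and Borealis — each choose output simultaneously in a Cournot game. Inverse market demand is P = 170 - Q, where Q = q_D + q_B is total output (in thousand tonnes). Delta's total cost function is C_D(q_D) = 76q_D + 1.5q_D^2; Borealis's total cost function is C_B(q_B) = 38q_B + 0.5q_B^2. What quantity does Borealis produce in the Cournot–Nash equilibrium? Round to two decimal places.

40.43

Delta's profit: π_D = (170 - Q)q_D - (76q_D + (3/2)q_D²). Setting ∂π_D/∂q_D = 0: 94 - 5q_D - (q_B) = 0.
Borealis's profit: π_B = (170 - Q)q_B - (38q_B + (1/2)q_B²). Setting ∂π_B/∂q_B = 0: 132 - 3q_B - (q_D) = 0.
So q_D = (94 - q_B)/5 and q_B = (132 - q_D)/3.
Substituting one into the other gives q_D = 75/7 and q_B = 283/7.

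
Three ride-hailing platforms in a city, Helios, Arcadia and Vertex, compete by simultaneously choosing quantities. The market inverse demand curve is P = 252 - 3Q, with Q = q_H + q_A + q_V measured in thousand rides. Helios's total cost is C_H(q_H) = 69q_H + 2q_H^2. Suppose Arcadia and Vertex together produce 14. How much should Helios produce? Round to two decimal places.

14.10

With rivals' combined output fixed at 14, Helios's profit is π_H = (252 - 3·14 - 3q_H)q_H - (69q_H + 2q_H²) = (210 - 3q_H)q_H - (69q_H + 2q_H²).
∂π_H/∂q_H = 141 - 10q_H = 0, so q_H = 141/10.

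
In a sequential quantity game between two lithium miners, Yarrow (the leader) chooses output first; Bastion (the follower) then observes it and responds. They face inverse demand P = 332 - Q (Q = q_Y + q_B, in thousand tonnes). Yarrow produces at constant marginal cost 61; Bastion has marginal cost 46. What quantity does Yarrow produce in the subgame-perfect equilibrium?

128

The follower Bastion best-responds to any q_Y: π_B = (332 - Q)q_B - 46q_B.
Setting the follower's marginal profit to zero, 286 - q_Y - 2q_B = 0, i.e. q_B = (286 - q_Y)/2.
The leader anticipates this reaction. Substituting into P = 332 - Q gives P = 189 - (1/2)q_Y, so π_Y = (189 - (1/2)q_Y)q_Y - 61q_Y.
The leader's first-order condition 128 - q_Y = 0 yields q_Y = 128.
Then q_B = (286 - 128)/2 = 79.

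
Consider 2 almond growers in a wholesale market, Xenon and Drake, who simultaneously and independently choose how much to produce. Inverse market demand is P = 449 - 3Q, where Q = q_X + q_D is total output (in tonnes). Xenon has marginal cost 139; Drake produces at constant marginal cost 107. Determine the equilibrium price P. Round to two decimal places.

Xenon's profit: π_X = (449 - 3Q)q_X - (139q_X). Setting ∂π_X/∂q_X = 0: 310 - 6q_X - 3(q_D) = 0.
Drake's first-order condition: 342 - 6q_D - 3(q_X) = 0.
Rearranging gives the reaction functions q_X = (310 - 3q_D)/6 and q_D = (342 - 3q_X)/6.
Substituting one into the other gives q_X = 278/9 and q_D = 374/9.
Total output Q = 652/9, so price P = 449 - 3·(652/9) = 695/3.

231.67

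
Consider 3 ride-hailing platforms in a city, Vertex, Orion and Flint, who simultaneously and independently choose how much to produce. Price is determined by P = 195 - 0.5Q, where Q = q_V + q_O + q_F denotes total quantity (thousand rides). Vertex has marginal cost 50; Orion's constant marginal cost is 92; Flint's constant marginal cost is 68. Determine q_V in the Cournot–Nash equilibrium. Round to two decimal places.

Vertex's profit: π_V = (195 - 0.5Q)q_V - (50q_V). Setting ∂π_V/∂q_V = 0: 145 - q_V - (1/2)(q_O + q_F) = 0.
Orion's first-order condition: 103 - q_O - (1/2)(q_V + q_F) = 0.
Flint's profit: π_F = (195 - 0.5Q)q_F - (68q_F). Setting ∂π_F/∂q_F = 0: 127 - q_F - (1/2)(q_V + q_O) = 0.
Summing all 3 equations gives 375 − 2Q = 0, hence Q = 375/2.
Back-substituting: q_V = (145 − 375/4)/(1/2) = 205/2, q_O = (103 − 375/4)/(1/2) = 37/2, q_F = (127 − 375/4)/(1/2) = 133/2.

102.50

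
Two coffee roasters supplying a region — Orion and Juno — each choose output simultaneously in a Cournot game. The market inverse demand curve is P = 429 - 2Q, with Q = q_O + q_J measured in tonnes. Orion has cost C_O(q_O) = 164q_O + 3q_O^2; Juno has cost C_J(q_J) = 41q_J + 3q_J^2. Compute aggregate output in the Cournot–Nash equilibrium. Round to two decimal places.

Orion's profit: π_O = (429 - 2Q)q_O - (164q_O + 3q_O²). Setting ∂π_O/∂q_O = 0: 265 - 10q_O - 2(q_J) = 0.
Juno's first-order condition: 388 - 10q_J - 2(q_O) = 0.
Best responses: q_O = (265 - 2q_J)/10, q_J = (388 - 2q_O)/10.
Substituting one into the other gives q_O = 937/48 and q_J = 1675/48.
Total output Q = 937/48 + 1675/48 = 653/12.

54.42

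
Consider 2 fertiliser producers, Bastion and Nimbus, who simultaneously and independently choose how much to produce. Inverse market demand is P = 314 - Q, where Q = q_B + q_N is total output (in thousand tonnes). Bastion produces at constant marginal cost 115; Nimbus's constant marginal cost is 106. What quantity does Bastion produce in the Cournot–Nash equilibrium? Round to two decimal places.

Bastion's profit: π_B = (314 - Q)q_B - (115q_B). Setting ∂π_B/∂q_B = 0: 199 - 2q_B - (q_N) = 0.
Nimbus's profit: π_N = (314 - Q)q_N - (106q_N). Setting ∂π_N/∂q_N = 0: 208 - 2q_N - (q_B) = 0.
Best responses: q_B = (199 - q_N)/2, q_N = (208 - q_B)/2.
Solving the pair: q_B = 190/3, q_N = 217/3.

63.33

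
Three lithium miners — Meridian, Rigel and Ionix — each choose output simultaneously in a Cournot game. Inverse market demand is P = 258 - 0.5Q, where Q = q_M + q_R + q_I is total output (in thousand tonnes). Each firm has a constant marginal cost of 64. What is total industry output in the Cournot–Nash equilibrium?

291

Each firm earns π_i = (258 - 0.5Q)q_i - 64q_i.
First-order condition (treating rivals' output as given): 194 - q_i - (1/2)·Σ_{j≠i} q_j = 0.
With identical firms every q_j equals q_i, so Σ_{j≠i} q_j = 2q_i and 194 = 2q_i, giving q_i = 97.
Total output Q = 97 + 97 + 97 = 291.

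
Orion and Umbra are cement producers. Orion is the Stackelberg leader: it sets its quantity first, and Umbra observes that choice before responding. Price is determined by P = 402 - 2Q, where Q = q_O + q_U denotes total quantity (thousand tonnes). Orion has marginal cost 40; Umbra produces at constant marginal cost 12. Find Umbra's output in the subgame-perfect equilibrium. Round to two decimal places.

55.75

Solve by backward induction. Given q_O, the follower Umbra maximises π_U = (402 - 2q_O - 2q_U)q_U - 12q_U.
Setting the follower's marginal profit to zero, 390 - 2q_O - 4q_U = 0, i.e. q_U = (390 - 2q_O)/4.
The leader anticipates this reaction. Substituting into P = 402 - 2Q gives P = 207 - q_O, so π_O = (207 - q_O)q_O - 40q_O.
Leader FOC: 167 - 2q_O = 0, so q_O = 167/2.
Then q_U = (390 - 2·(167/2))/4 = 223/4.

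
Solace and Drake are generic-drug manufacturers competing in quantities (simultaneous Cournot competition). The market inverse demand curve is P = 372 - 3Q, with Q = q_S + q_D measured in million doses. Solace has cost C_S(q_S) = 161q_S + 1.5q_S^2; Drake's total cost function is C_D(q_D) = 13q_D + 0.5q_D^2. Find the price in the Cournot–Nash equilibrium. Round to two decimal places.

Solace's profit: π_S = (372 - 3Q)q_S - (161q_S + (3/2)q_S²). Setting ∂π_S/∂q_S = 0: 211 - 9q_S - 3(q_D) = 0.
Drake's first-order condition: 359 - 7q_D - 3(q_S) = 0.
Rearranging gives the reaction functions q_S = (211 - 3q_D)/9 and q_D = (359 - 3q_S)/7.
Solving the pair: q_S = 200/27, q_D = 433/9.
Total output Q = 1499/27, so price P = 372 - 3·(1499/27) = 1849/9.

205.44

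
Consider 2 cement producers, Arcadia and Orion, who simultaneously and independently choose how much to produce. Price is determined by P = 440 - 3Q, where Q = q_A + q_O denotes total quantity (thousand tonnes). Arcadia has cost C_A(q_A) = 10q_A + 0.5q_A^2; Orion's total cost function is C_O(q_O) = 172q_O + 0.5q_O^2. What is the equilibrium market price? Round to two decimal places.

Arcadia's profit: π_A = (440 - 3Q)q_A - (10q_A + (1/2)q_A²). Setting ∂π_A/∂q_A = 0: 430 - 7q_A - 3(q_O) = 0.
Orion's profit: π_O = (440 - 3Q)q_O - (172q_O + (1/2)q_O²). Setting ∂π_O/∂q_O = 0: 268 - 7q_O - 3(q_A) = 0.
So q_A = (430 - 3q_O)/7 and q_O = (268 - 3q_A)/7.
Substituting one into the other gives q_A = 1103/20 and q_O = 293/20.
Total output Q = 349/5, so price P = 440 - 3·(349/5) = 1153/5.

230.60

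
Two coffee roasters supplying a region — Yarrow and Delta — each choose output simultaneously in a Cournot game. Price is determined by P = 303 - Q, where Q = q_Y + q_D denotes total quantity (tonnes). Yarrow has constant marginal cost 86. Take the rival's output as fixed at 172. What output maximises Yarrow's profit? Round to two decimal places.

22.50

With the rival's output fixed at 172, Yarrow's profit is π_Y = (303 - 172 - q_Y)q_Y - (86q_Y) = (131 - q_Y)q_Y - (86q_Y).
∂π_Y/∂q_Y = 45 - 2q_Y = 0, so q_Y = 45/2.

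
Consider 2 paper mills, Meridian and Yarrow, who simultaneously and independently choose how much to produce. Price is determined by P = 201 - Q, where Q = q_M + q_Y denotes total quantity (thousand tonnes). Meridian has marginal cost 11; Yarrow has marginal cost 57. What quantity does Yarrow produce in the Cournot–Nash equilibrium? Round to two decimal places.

32.67

Meridian's profit: π_M = (201 - Q)q_M - (11q_M). Setting ∂π_M/∂q_M = 0: 190 - 2q_M - (q_Y) = 0.
Yarrow's first-order condition: 144 - 2q_Y - (q_M) = 0.
Rearranging gives the reaction functions q_M = (190 - q_Y)/2 and q_Y = (144 - q_M)/2.
Solving the pair: q_M = 236/3, q_Y = 98/3.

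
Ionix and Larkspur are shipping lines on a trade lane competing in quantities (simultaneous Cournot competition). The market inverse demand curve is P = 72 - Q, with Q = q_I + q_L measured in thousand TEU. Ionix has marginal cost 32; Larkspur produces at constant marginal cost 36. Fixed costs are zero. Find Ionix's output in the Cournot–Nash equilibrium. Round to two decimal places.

Ionix's profit: π_I = (72 - Q)q_I - (32q_I). Setting ∂π_I/∂q_I = 0: 40 - 2q_I - (q_L) = 0.
Larkspur's first-order condition: 36 - 2q_L - (q_I) = 0.
Rearranging gives the reaction functions q_I = (40 - q_L)/2 and q_L = (36 - q_I)/2.
Solving the pair: q_I = 44/3, q_L = 32/3.

14.67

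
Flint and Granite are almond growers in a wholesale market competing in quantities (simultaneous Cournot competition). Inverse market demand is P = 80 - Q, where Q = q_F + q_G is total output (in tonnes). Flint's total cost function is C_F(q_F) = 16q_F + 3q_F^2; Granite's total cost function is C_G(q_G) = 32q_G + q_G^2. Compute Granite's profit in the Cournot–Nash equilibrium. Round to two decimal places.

213.11

Flint's profit: π_F = (80 - Q)q_F - (16q_F + 3q_F²). Setting ∂π_F/∂q_F = 0: 64 - 8q_F - (q_G) = 0.
Granite's profit: π_G = (80 - Q)q_G - (32q_G + q_G²). Setting ∂π_G/∂q_G = 0: 48 - 4q_G - (q_F) = 0.
So q_F = (64 - q_G)/8 and q_G = (48 - q_F)/4.
Substituting one into the other gives q_F = 208/31 and q_G = 320/31.
Price P = 80 - 528/31 = 1952/31.
Granite's profit: (1952/31)·(320/31) - 32·(320/31) - (320/31)² = 213.1113.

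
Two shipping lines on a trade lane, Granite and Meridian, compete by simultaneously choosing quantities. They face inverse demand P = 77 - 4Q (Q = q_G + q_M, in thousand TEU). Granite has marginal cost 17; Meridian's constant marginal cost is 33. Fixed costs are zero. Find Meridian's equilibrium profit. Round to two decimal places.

Granite's profit: π_G = (77 - 4Q)q_G - (17q_G). Setting ∂π_G/∂q_G = 0: 60 - 8q_G - 4(q_M) = 0.
Meridian's profit: π_M = (77 - 4Q)q_M - (33q_M). Setting ∂π_M/∂q_M = 0: 44 - 8q_M - 4(q_G) = 0.
So q_G = (60 - 4q_M)/8 and q_M = (44 - 4q_G)/8.
Substituting one into the other gives q_G = 19/3 and q_M = 7/3.
Price P = 77 - 4·(26/3) = 127/3.
Meridian's profit: (127/3 - 33)·(7/3) = 196/9.

21.78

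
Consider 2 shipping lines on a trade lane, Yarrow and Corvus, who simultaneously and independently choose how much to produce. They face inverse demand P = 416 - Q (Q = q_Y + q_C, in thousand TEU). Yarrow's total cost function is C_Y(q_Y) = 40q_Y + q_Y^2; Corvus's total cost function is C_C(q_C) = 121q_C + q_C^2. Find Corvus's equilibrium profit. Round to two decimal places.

5745.92

Yarrow's profit: π_Y = (416 - Q)q_Y - (40q_Y + q_Y²). Setting ∂π_Y/∂q_Y = 0: 376 - 4q_Y - (q_C) = 0.
Corvus's profit: π_C = (416 - Q)q_C - (121q_C + q_C²). Setting ∂π_C/∂q_C = 0: 295 - 4q_C - (q_Y) = 0.
Best responses: q_Y = (376 - q_C)/4, q_C = (295 - q_Y)/4.
Substituting one into the other gives q_Y = 403/5 and q_C = 268/5.
Price P = 416 - 671/5 = 1409/5.
Corvus's profit: (1409/5)·(268/5) - 121·(268/5) - (268/5)² = 5745.9200.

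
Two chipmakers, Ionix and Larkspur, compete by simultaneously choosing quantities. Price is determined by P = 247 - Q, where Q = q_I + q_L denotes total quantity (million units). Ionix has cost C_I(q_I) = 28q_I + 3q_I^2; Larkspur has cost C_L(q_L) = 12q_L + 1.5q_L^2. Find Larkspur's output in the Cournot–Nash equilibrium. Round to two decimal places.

Ionix's profit: π_I = (247 - Q)q_I - (28q_I + 3q_I²). Setting ∂π_I/∂q_I = 0: 219 - 8q_I - (q_L) = 0.
Larkspur's profit: π_L = (247 - Q)q_L - (12q_L + (3/2)q_L²). Setting ∂π_L/∂q_L = 0: 235 - 5q_L - (q_I) = 0.
Rearranging gives the reaction functions q_I = (219 - q_L)/8 and q_L = (235 - q_I)/5.
Solving the pair: q_I = 860/39, q_L = 1661/39.

42.59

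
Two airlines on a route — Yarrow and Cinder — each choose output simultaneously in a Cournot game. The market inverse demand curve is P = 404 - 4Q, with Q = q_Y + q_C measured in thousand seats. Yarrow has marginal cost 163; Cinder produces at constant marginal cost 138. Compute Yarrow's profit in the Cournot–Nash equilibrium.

Yarrow's profit: π_Y = (404 - 4Q)q_Y - (163q_Y). Setting ∂π_Y/∂q_Y = 0: 241 - 8q_Y - 4(q_C) = 0.
Cinder's profit: π_C = (404 - 4Q)q_C - (138q_C). Setting ∂π_C/∂q_C = 0: 266 - 8q_C - 4(q_Y) = 0.
Best responses: q_Y = (241 - 4q_C)/8, q_C = (266 - 4q_Y)/8.
Substituting one into the other gives q_Y = 18 and q_C = 97/4.
Price P = 404 - 4·(169/4) = 235.
Yarrow's profit: (235 - 163)·18 = 1296.

1296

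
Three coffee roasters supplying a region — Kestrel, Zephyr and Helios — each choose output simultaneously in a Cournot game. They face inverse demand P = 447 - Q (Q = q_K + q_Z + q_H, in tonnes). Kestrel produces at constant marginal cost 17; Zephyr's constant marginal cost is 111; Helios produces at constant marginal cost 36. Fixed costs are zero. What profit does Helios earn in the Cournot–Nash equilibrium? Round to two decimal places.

13630.56

Kestrel's profit: π_K = (447 - Q)q_K - (17q_K). Setting ∂π_K/∂q_K = 0: 430 - 2q_K - (q_Z + q_H) = 0.
Zephyr's first-order condition: 336 - 2q_Z - (q_K + q_H) = 0.
Helios's profit: π_H = (447 - Q)q_H - (36q_H). Setting ∂π_H/∂q_H = 0: 411 - 2q_H - (q_K + q_Z) = 0.
Summing all 3 equations gives 1177 − 4Q = 0, hence Q = 1177/4.
Back-substituting: q_K = (430 − 1177/4) = 543/4, q_Z = (336 − 1177/4) = 167/4, q_H = (411 − 1177/4) = 467/4.
Price P = 447 - 1177/4 = 611/4.
Helios's profit: (611/4 - 36)·(467/4) = 13630.5625.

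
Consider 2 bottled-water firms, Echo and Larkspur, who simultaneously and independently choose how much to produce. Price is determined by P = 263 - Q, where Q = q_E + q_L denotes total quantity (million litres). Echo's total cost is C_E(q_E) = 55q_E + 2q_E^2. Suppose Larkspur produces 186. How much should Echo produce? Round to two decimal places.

With the rival's output fixed at 186, Echo's profit is π_E = (263 - 186 - q_E)q_E - (55q_E + 2q_E²) = (77 - q_E)q_E - (55q_E + 2q_E²).
∂π_E/∂q_E = 22 - 6q_E = 0, so q_E = 11/3.

3.67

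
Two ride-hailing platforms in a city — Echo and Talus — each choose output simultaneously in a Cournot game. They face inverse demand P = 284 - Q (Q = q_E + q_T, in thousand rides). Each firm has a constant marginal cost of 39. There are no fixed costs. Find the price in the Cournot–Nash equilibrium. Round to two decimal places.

Each firm earns π_i = (284 - Q)q_i - 39q_i.
First-order condition (treating rivals' output as given): 245 - 2q_i - q_j = 0.
By symmetry each firm produces the same amount; substituting q_j = q_i yields q_i = 245/3.
Total output Q = 490/3, so price P = 284 - 490/3 = 362/3.

120.67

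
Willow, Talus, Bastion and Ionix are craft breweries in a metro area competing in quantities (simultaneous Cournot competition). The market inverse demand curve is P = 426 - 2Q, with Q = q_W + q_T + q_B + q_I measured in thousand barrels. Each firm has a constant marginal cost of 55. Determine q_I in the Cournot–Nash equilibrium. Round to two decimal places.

Each firm earns π_i = (426 - 2Q)q_i - 55q_i.
First-order condition (treating rivals' output as given): 371 - 4q_i - 2·Σ_{j≠i} q_j = 0.
With identical firms every q_j equals q_i, so Σ_{j≠i} q_j = 3q_i and 371 = 10q_i, giving q_i = 371/10.

37.10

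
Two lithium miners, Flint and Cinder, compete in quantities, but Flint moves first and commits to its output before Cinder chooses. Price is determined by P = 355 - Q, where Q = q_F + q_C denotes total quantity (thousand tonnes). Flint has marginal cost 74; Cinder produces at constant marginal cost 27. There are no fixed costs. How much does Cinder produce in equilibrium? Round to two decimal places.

105.50

Solve by backward induction. Given q_F, the follower Cinder maximises π_C = (355 - q_F - q_C)q_C - 27q_C.
∂π_C/∂q_C = 328 - q_F - 2q_C = 0 gives the reaction function q_C = (328 - q_F)/2.
Flint substitutes q_C(q_F) into its own profit: π_F = q_F(355 - q_F - (328 - q_F)/2) - 74q_F = (191 - (1/2)q_F)q_F - 74q_F.
The leader's first-order condition 117 - q_F = 0 yields q_F = 117.
Then q_C = (328 - 117)/2 = 211/2.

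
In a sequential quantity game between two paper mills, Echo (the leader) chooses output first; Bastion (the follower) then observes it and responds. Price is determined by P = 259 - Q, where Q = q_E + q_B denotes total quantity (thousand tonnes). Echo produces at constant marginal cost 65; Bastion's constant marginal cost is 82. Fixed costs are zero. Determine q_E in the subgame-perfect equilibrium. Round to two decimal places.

The follower Bastion best-responds to any q_E: π_B = (259 - Q)q_B - 82q_B.
Setting the follower's marginal profit to zero, 177 - q_E - 2q_B = 0, i.e. q_B = (177 - q_E)/2.
The leader anticipates this reaction. Substituting into P = 259 - Q gives P = 341/2 - (1/2)q_E, so π_E = (341/2 - (1/2)q_E)q_E - 65q_E.
Leader FOC: 211/2 - q_E = 0, so q_E = 211/2.
Then q_B = (177 - 211/2)/2 = 143/4.

105.50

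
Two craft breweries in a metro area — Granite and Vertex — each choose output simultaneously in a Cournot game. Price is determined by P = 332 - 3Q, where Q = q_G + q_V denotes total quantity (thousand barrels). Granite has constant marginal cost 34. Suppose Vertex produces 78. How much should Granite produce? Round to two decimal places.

10.67

With the rival's output fixed at 78, Granite's profit is π_G = (332 - 3·78 - 3q_G)q_G - (34q_G) = (98 - 3q_G)q_G - (34q_G).
∂π_G/∂q_G = 64 - 6q_G = 0, so q_G = 32/3.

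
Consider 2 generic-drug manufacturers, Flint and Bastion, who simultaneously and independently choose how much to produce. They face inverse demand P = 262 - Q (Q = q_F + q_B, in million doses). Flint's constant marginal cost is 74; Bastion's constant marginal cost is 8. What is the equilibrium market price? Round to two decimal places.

Flint's profit: π_F = (262 - Q)q_F - (74q_F). Setting ∂π_F/∂q_F = 0: 188 - 2q_F - (q_B) = 0.
Bastion's profit: π_B = (262 - Q)q_B - (8q_B). Setting ∂π_B/∂q_B = 0: 254 - 2q_B - (q_F) = 0.
So q_F = (188 - q_B)/2 and q_B = (254 - q_F)/2.
Solving the pair: q_F = 122/3, q_B = 320/3.
Total output Q = 442/3, so price P = 262 - 442/3 = 344/3.

114.67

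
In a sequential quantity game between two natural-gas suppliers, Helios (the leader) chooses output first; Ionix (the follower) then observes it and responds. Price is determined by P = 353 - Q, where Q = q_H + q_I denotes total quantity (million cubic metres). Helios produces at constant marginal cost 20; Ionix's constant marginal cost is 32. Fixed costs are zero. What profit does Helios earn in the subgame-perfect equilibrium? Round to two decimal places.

Solve by backward induction. Given q_H, the follower Ionix maximises π_I = (353 - q_H - q_I)q_I - 32q_I.
Follower FOC: 321 - q_H - 2q_I = 0, so q_I(q_H) = (321 - q_H)/2.
Helios substitutes q_I(q_H) into its own profit: π_H = q_H(353 - q_H - (321 - q_H)/2) - 20q_H = (385/2 - (1/2)q_H)q_H - 20q_H.
The leader's first-order condition 345/2 - q_H = 0 yields q_H = 345/2.
Then q_I = (321 - 345/2)/2 = 297/4.
Price P = 353 - 987/4 = 425/4.
Helios's profit: (425/4 - 20)·(345/2) = 14878.1250.

14878.13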